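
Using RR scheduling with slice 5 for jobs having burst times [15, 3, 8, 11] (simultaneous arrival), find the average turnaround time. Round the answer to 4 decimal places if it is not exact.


Time quantum = 5
Execution trace:
  J1 runs 5 units, time = 5
  J2 runs 3 units, time = 8
  J3 runs 5 units, time = 13
  J4 runs 5 units, time = 18
  J1 runs 5 units, time = 23
  J3 runs 3 units, time = 26
  J4 runs 5 units, time = 31
  J1 runs 5 units, time = 36
  J4 runs 1 units, time = 37
Finish times: [36, 8, 26, 37]
Average turnaround = 107/4 = 26.75

26.75


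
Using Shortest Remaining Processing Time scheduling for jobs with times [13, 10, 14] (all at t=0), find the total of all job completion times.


Since all jobs arrive at t=0, SRPT equals SPT ordering.
SPT order: [10, 13, 14]
Completion times:
  Job 1: p=10, C=10
  Job 2: p=13, C=23
  Job 3: p=14, C=37
Total completion time = 10 + 23 + 37 = 70

70


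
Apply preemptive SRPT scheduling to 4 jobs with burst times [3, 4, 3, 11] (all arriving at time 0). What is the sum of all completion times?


Since all jobs arrive at t=0, SRPT equals SPT ordering.
SPT order: [3, 3, 4, 11]
Completion times:
  Job 1: p=3, C=3
  Job 2: p=3, C=6
  Job 3: p=4, C=10
  Job 4: p=11, C=21
Total completion time = 3 + 6 + 10 + 21 = 40

40


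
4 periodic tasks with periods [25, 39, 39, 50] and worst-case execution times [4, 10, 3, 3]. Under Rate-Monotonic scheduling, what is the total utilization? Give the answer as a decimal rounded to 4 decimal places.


Compute individual utilizations (exact fractions):
  Task 1: C/T = 4/25 (approx. 0.16)
  Task 2: C/T = 10/39 (approx. 0.2564)
  Task 3: C/T = 3/39 = 1/13 (approx. 0.0769)
  Task 4: C/T = 3/50 (approx. 0.06)
Total utilization U = 4/25 + 10/39 + 1/13 + 3/50 = 83/150
Rounded to 4 decimal places: U = 0.5533
RM (Liu & Layland) bound for 4 tasks = 0.756828; compare with U = 83/150 (approx. 0.553333)
U <= bound, so schedulable by RM sufficient condition.

0.5533


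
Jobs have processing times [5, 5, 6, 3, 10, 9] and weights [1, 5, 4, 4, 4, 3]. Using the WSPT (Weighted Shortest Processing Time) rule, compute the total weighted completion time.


Compute p/w ratios and sort ascending (WSPT): [(3, 4), (5, 5), (6, 4), (10, 4), (9, 3), (5, 1)]
Compute weighted completion times:
  Job (p=3,w=4): C=3, w*C=4*3=12
  Job (p=5,w=5): C=8, w*C=5*8=40
  Job (p=6,w=4): C=14, w*C=4*14=56
  Job (p=10,w=4): C=24, w*C=4*24=96
  Job (p=9,w=3): C=33, w*C=3*33=99
  Job (p=5,w=1): C=38, w*C=1*38=38
Total weighted completion time = 341

341


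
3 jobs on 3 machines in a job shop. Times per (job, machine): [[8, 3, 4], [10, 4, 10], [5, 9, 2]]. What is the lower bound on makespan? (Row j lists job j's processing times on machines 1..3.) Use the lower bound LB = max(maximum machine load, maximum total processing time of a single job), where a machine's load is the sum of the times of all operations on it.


Machine loads:
  Machine 1: 8 + 10 + 5 = 23
  Machine 2: 3 + 4 + 9 = 16
  Machine 3: 4 + 10 + 2 = 16
Max machine load = 23
Job totals:
  Job 1: 15
  Job 2: 24
  Job 3: 16
Max job total = 24
Lower bound = max(23, 24) = 24

24


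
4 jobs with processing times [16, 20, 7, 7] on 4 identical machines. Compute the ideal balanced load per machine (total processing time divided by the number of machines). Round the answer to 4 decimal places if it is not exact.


Total processing time = 16 + 20 + 7 + 7 = 50
Number of machines = 4
Ideal balanced load = 50 / 4 = 12.5

12.5


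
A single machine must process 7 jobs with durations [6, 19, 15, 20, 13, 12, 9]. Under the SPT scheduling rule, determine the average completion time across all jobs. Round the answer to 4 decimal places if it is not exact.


Sort jobs by processing time (SPT order): [6, 9, 12, 13, 15, 19, 20]
Compute completion times sequentially:
  Job 1: processing = 6, completes at 6
  Job 2: processing = 9, completes at 15
  Job 3: processing = 12, completes at 27
  Job 4: processing = 13, completes at 40
  Job 5: processing = 15, completes at 55
  Job 6: processing = 19, completes at 74
  Job 7: processing = 20, completes at 94
Sum of completion times = 311
Average completion time = 311/7 = 44.4286

44.4286


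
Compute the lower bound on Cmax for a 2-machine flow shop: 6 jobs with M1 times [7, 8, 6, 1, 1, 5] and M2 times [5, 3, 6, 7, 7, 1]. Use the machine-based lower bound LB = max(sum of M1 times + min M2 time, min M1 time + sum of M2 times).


LB1 = sum(M1 times) + min(M2 times) = 28 + 1 = 29
LB2 = min(M1 times) + sum(M2 times) = 1 + 29 = 30
Lower bound = max(LB1, LB2) = max(29, 30) = 30

30


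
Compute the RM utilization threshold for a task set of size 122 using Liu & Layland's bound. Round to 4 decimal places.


Compute 2^(1/122) = 1.0056977048
Subtract 1: 1.0056977048 - 1 = 0.0056977048
Multiply by n: 122 * 0.0056977048 = 0.6951199856
Round to 4 dp: 0.6951

0.6951


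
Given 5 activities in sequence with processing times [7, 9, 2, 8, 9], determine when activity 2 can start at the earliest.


Activity 2 starts after activities 1 through 1 complete.
Predecessor durations: [7]
ES = 7 = 7

7


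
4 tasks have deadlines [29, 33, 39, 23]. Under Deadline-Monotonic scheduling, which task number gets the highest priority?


Sort tasks by relative deadline (ascending):
  Task 4: deadline = 23
  Task 1: deadline = 29
  Task 2: deadline = 33
  Task 3: deadline = 39
Priority order (highest first): [4, 1, 2, 3]
Highest priority task = 4

4


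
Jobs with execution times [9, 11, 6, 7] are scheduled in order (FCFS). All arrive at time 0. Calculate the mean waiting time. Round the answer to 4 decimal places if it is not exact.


FCFS order (as given): [9, 11, 6, 7]
Waiting times:
  Job 1: wait = 0
  Job 2: wait = 9
  Job 3: wait = 20
  Job 4: wait = 26
Sum of waiting times = 55
Average waiting time = 55/4 = 13.75

13.75


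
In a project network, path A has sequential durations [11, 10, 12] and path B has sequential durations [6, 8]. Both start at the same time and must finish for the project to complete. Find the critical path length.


Path A total = 11 + 10 + 12 = 33
Path B total = 6 + 8 = 14
Critical path = longest path = max(33, 14) = 33

33


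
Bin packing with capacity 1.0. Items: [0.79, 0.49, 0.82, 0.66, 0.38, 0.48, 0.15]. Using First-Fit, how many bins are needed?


Place items sequentially using First-Fit:
  Item 0.79 -> new Bin 1
  Item 0.49 -> new Bin 2
  Item 0.82 -> new Bin 3
  Item 0.66 -> new Bin 4
  Item 0.38 -> Bin 2 (now 0.87)
  Item 0.48 -> new Bin 5
  Item 0.15 -> Bin 1 (now 0.94)
Total bins used = 5

5


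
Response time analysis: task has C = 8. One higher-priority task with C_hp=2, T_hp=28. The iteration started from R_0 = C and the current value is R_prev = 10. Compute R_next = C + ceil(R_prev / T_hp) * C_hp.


R_next = C + ceil(R_prev / T_hp) * C_hp
ceil(10 / 28) = ceil(0.3571) = 1
Interference = 1 * 2 = 2
R_next = 8 + 2 = 10
R_next = R_prev, so the iteration has converged (response time = 10).

10


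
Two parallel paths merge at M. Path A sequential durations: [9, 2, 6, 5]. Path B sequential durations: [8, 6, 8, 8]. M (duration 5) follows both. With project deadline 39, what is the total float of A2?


Forward pass: ES(A2) = sum of predecessors on chain A = 9
EF = ES + duration = 9 + 2 = 11
Backward pass: LF(M) = deadline = 39; LS(M) = 39 - 5 = 34
LF(A2) = LS(M) - sum(successors on chain A) = 34 - 11 = 23
LS = LF - duration = 23 - 2 = 21
Total float = LS - ES = 21 - 9 = 12

12


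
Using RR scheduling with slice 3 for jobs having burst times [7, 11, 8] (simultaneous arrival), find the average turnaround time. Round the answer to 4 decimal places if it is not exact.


Time quantum = 3
Execution trace:
  J1 runs 3 units, time = 3
  J2 runs 3 units, time = 6
  J3 runs 3 units, time = 9
  J1 runs 3 units, time = 12
  J2 runs 3 units, time = 15
  J3 runs 3 units, time = 18
  J1 runs 1 units, time = 19
  J2 runs 3 units, time = 22
  J3 runs 2 units, time = 24
  J2 runs 2 units, time = 26
Finish times: [19, 26, 24]
Average turnaround = 69/3 = 23.0

23.0


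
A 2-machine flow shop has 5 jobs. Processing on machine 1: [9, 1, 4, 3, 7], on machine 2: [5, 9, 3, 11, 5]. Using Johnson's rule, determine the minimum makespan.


Apply Johnson's rule:
  Group 1 (a <= b): [(2, 1, 9), (4, 3, 11)]
  Group 2 (a > b): [(1, 9, 5), (5, 7, 5), (3, 4, 3)]
Optimal job order: [2, 4, 1, 5, 3]
Schedule:
  Job 2: M1 done at 1, M2 done at 10
  Job 4: M1 done at 4, M2 done at 21
  Job 1: M1 done at 13, M2 done at 26
  Job 5: M1 done at 20, M2 done at 31
  Job 3: M1 done at 24, M2 done at 34
Makespan = 34

34


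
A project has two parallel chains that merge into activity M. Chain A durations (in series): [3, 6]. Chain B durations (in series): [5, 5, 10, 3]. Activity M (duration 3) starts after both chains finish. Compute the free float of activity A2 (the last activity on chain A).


ES(A2) = sum of predecessors on chain A = 3
EF(A2) = ES + duration = 3 + 6 = 9
Successor of A2 is M. ES(M) = max(sum(A), sum(B)) = max(9, 23) = 23
Free float = ES(successor) - EF(current) = 23 - 9 = 14

14


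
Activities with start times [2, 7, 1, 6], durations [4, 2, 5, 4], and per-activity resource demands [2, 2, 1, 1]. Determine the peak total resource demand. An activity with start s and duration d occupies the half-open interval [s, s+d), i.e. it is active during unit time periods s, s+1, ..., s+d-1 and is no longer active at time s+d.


Each activity i is active on [start_i, start_i + duration_i).
Compute total resource usage per time slot:
  t=0: active resources = [], total = 0
  t=1: active resources = [1], total = 1
  t=2: active resources = [2, 1], total = 3
  t=3: active resources = [2, 1], total = 3
  t=4: active resources = [2, 1], total = 3
  t=5: active resources = [2, 1], total = 3
  t=6: active resources = [1], total = 1
  t=7: active resources = [2, 1], total = 3
  t=8: active resources = [2, 1], total = 3
  t=9: active resources = [1], total = 1
Peak resource demand = 3

3


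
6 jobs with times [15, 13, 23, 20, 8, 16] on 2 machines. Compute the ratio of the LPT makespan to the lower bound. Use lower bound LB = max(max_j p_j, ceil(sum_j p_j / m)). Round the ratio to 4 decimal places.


LPT order: [23, 20, 16, 15, 13, 8]
Machine loads after assignment: [46, 49]
LPT makespan = 49
Lower bound = max(max_job, ceil(total/2)) = max(23, 48) = 48
Ratio = 49 / 48 = 1.0208

1.0208


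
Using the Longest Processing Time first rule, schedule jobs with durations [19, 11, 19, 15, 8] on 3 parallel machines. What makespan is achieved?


Sort jobs in decreasing order (LPT): [19, 19, 15, 11, 8]
Assign each job to the least loaded machine:
  Machine 1: jobs [19, 8], load = 27
  Machine 2: jobs [19], load = 19
  Machine 3: jobs [15, 11], load = 26
Makespan = max load = 27

27


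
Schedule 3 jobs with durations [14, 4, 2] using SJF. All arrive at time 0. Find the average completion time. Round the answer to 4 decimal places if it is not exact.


SJF order (ascending): [2, 4, 14]
Completion times:
  Job 1: burst=2, C=2
  Job 2: burst=4, C=6
  Job 3: burst=14, C=20
Average completion = 28/3 = 9.3333

9.3333


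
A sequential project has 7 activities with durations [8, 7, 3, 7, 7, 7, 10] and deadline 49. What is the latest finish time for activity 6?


LF(activity 6) = deadline - sum of successor durations
Successors: activities 7 through 7 with durations [10]
Sum of successor durations = 10
LF = 49 - 10 = 39

39


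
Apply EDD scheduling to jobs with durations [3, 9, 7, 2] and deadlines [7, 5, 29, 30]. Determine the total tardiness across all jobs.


Sort by due date (EDD order): [(9, 5), (3, 7), (7, 29), (2, 30)]
Compute completion times and tardiness:
  Job 1: p=9, d=5, C=9, tardiness=max(0,9-5)=4
  Job 2: p=3, d=7, C=12, tardiness=max(0,12-7)=5
  Job 3: p=7, d=29, C=19, tardiness=max(0,19-29)=0
  Job 4: p=2, d=30, C=21, tardiness=max(0,21-30)=0
Total tardiness = 9

9


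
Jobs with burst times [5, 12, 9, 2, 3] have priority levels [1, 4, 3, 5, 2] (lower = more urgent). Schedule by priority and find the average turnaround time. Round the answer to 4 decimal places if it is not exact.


Sort by priority (ascending = highest first):
Order: [(1, 5), (2, 3), (3, 9), (4, 12), (5, 2)]
Completion times:
  Priority 1, burst=5, C=5
  Priority 2, burst=3, C=8
  Priority 3, burst=9, C=17
  Priority 4, burst=12, C=29
  Priority 5, burst=2, C=31
Average turnaround = 90/5 = 18.0

18.0


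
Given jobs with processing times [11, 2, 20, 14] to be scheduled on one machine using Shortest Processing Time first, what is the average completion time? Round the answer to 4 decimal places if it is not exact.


Sort jobs by processing time (SPT order): [2, 11, 14, 20]
Compute completion times sequentially:
  Job 1: processing = 2, completes at 2
  Job 2: processing = 11, completes at 13
  Job 3: processing = 14, completes at 27
  Job 4: processing = 20, completes at 47
Sum of completion times = 89
Average completion time = 89/4 = 22.25

22.25


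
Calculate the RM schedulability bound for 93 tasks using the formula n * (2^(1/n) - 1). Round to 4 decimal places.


Compute 2^(1/93) = 1.0074810397
Subtract 1: 1.0074810397 - 1 = 0.0074810397
Multiply by n: 93 * 0.0074810397 = 0.6957366921
Round to 4 dp: 0.6957

0.6957


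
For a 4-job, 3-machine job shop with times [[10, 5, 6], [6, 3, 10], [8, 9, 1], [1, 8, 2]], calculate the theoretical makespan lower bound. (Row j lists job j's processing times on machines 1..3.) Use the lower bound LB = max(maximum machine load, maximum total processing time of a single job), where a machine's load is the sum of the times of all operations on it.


Machine loads:
  Machine 1: 10 + 6 + 8 + 1 = 25
  Machine 2: 5 + 3 + 9 + 8 = 25
  Machine 3: 6 + 10 + 1 + 2 = 19
Max machine load = 25
Job totals:
  Job 1: 21
  Job 2: 19
  Job 3: 18
  Job 4: 11
Max job total = 21
Lower bound = max(25, 21) = 25

25


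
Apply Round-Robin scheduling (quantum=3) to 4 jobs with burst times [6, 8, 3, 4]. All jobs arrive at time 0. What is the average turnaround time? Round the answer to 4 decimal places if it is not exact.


Time quantum = 3
Execution trace:
  J1 runs 3 units, time = 3
  J2 runs 3 units, time = 6
  J3 runs 3 units, time = 9
  J4 runs 3 units, time = 12
  J1 runs 3 units, time = 15
  J2 runs 3 units, time = 18
  J4 runs 1 units, time = 19
  J2 runs 2 units, time = 21
Finish times: [15, 21, 9, 19]
Average turnaround = 64/4 = 16.0

16.0


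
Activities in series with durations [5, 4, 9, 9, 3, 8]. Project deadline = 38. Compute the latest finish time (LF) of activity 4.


LF(activity 4) = deadline - sum of successor durations
Successors: activities 5 through 6 with durations [3, 8]
Sum of successor durations = 11
LF = 38 - 11 = 27

27


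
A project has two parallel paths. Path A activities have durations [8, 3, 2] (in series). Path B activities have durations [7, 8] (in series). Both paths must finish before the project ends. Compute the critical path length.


Path A total = 8 + 3 + 2 = 13
Path B total = 7 + 8 = 15
Critical path = longest path = max(13, 15) = 15

15


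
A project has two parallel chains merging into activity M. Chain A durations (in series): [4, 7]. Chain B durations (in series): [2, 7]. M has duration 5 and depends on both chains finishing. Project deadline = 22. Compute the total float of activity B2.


Forward pass: ES(B2) = sum of predecessors on chain B = 2
EF = ES + duration = 2 + 7 = 9
Backward pass: LF(M) = deadline = 22; LS(M) = 22 - 5 = 17
LF(B2) = LS(M) - sum(successors on chain B) = 17 - 0 = 17
LS = LF - duration = 17 - 7 = 10
Total float = LS - ES = 10 - 2 = 8

8


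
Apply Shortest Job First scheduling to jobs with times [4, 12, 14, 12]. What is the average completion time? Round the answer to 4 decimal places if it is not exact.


SJF order (ascending): [4, 12, 12, 14]
Completion times:
  Job 1: burst=4, C=4
  Job 2: burst=12, C=16
  Job 3: burst=12, C=28
  Job 4: burst=14, C=42
Average completion = 90/4 = 22.5

22.5


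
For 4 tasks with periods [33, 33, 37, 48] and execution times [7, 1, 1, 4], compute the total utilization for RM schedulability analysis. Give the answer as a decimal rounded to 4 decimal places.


Compute individual utilizations (exact fractions):
  Task 1: C/T = 7/33 (approx. 0.2121)
  Task 2: C/T = 1/33 (approx. 0.0303)
  Task 3: C/T = 1/37 (approx. 0.027)
  Task 4: C/T = 4/48 = 1/12 (approx. 0.0833)
Total utilization U = 7/33 + 1/33 + 1/37 + 1/12 = 1723/4884
Rounded to 4 decimal places: U = 0.3528
RM (Liu & Layland) bound for 4 tasks = 0.756828; compare with U = 1723/4884 (approx. 0.352785)
U <= bound, so schedulable by RM sufficient condition.

0.3528


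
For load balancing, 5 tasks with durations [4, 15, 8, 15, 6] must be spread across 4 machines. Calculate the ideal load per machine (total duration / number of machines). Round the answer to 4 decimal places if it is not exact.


Total processing time = 4 + 15 + 8 + 15 + 6 = 48
Number of machines = 4
Ideal balanced load = 48 / 4 = 12.0

12.0


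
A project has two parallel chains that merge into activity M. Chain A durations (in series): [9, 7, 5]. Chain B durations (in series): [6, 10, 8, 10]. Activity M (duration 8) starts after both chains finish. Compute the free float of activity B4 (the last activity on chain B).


ES(B4) = sum of predecessors on chain B = 24
EF(B4) = ES + duration = 24 + 10 = 34
Successor of B4 is M. ES(M) = max(sum(A), sum(B)) = max(21, 34) = 34
Free float = ES(successor) - EF(current) = 34 - 34 = 0

0


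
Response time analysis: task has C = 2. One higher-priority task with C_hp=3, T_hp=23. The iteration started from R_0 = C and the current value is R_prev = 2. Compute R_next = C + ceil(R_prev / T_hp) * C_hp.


R_next = C + ceil(R_prev / T_hp) * C_hp
ceil(2 / 23) = ceil(0.087) = 1
Interference = 1 * 3 = 3
R_next = 2 + 3 = 5

5


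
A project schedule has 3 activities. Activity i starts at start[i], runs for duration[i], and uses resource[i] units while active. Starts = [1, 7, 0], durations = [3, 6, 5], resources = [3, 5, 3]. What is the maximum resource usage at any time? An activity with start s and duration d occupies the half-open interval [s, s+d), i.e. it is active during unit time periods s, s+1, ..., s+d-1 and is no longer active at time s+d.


Each activity i is active on [start_i, start_i + duration_i).
Compute total resource usage per time slot:
  t=0: active resources = [3], total = 3
  t=1: active resources = [3, 3], total = 6
  t=2: active resources = [3, 3], total = 6
  t=3: active resources = [3, 3], total = 6
  t=4: active resources = [3], total = 3
  t=5: active resources = [], total = 0
  t=6: active resources = [], total = 0
  t=7: active resources = [5], total = 5
  t=8: active resources = [5], total = 5
  t=9: active resources = [5], total = 5
  t=10: active resources = [5], total = 5
  t=11: active resources = [5], total = 5
  t=12: active resources = [5], total = 5
Peak resource demand = 6

6


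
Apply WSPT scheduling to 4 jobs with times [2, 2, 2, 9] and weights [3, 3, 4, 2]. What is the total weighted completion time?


Compute p/w ratios and sort ascending (WSPT): [(2, 4), (2, 3), (2, 3), (9, 2)]
Compute weighted completion times:
  Job (p=2,w=4): C=2, w*C=4*2=8
  Job (p=2,w=3): C=4, w*C=3*4=12
  Job (p=2,w=3): C=6, w*C=3*6=18
  Job (p=9,w=2): C=15, w*C=2*15=30
Total weighted completion time = 68

68


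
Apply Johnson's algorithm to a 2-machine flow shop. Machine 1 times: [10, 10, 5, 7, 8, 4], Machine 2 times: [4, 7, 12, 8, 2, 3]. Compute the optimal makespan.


Apply Johnson's rule:
  Group 1 (a <= b): [(3, 5, 12), (4, 7, 8)]
  Group 2 (a > b): [(2, 10, 7), (1, 10, 4), (6, 4, 3), (5, 8, 2)]
Optimal job order: [3, 4, 2, 1, 6, 5]
Schedule:
  Job 3: M1 done at 5, M2 done at 17
  Job 4: M1 done at 12, M2 done at 25
  Job 2: M1 done at 22, M2 done at 32
  Job 1: M1 done at 32, M2 done at 36
  Job 6: M1 done at 36, M2 done at 39
  Job 5: M1 done at 44, M2 done at 46
Makespan = 46

46


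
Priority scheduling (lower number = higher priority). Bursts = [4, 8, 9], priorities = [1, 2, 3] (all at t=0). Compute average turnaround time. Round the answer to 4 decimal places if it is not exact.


Sort by priority (ascending = highest first):
Order: [(1, 4), (2, 8), (3, 9)]
Completion times:
  Priority 1, burst=4, C=4
  Priority 2, burst=8, C=12
  Priority 3, burst=9, C=21
Average turnaround = 37/3 = 12.3333

12.3333


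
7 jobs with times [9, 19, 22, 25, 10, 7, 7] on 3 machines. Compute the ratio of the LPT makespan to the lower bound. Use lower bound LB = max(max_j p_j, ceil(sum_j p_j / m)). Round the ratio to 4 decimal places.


LPT order: [25, 22, 19, 10, 9, 7, 7]
Machine loads after assignment: [32, 31, 36]
LPT makespan = 36
Lower bound = max(max_job, ceil(total/3)) = max(25, 33) = 33
Ratio = 36 / 33 = 1.0909

1.0909


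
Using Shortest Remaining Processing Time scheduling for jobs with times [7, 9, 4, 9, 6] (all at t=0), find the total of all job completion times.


Since all jobs arrive at t=0, SRPT equals SPT ordering.
SPT order: [4, 6, 7, 9, 9]
Completion times:
  Job 1: p=4, C=4
  Job 2: p=6, C=10
  Job 3: p=7, C=17
  Job 4: p=9, C=26
  Job 5: p=9, C=35
Total completion time = 4 + 10 + 17 + 26 + 35 = 92

92


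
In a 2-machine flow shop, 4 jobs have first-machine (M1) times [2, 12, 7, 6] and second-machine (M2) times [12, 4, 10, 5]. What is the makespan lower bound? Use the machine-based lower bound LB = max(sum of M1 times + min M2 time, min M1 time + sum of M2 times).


LB1 = sum(M1 times) + min(M2 times) = 27 + 4 = 31
LB2 = min(M1 times) + sum(M2 times) = 2 + 31 = 33
Lower bound = max(LB1, LB2) = max(31, 33) = 33

33


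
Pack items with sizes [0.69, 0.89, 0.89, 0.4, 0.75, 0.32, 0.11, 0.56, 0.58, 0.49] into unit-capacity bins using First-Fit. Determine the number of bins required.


Place items sequentially using First-Fit:
  Item 0.69 -> new Bin 1
  Item 0.89 -> new Bin 2
  Item 0.89 -> new Bin 3
  Item 0.4 -> new Bin 4
  Item 0.75 -> new Bin 5
  Item 0.32 -> Bin 4 (now 0.72)
  Item 0.11 -> Bin 1 (now 0.8)
  Item 0.56 -> new Bin 6
  Item 0.58 -> new Bin 7
  Item 0.49 -> new Bin 8
Total bins used = 8

8


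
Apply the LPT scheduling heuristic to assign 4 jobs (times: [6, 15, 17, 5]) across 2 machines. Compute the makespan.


Sort jobs in decreasing order (LPT): [17, 15, 6, 5]
Assign each job to the least loaded machine:
  Machine 1: jobs [17, 5], load = 22
  Machine 2: jobs [15, 6], load = 21
Makespan = max load = 22

22


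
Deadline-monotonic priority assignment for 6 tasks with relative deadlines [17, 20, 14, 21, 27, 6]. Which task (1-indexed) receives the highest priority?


Sort tasks by relative deadline (ascending):
  Task 6: deadline = 6
  Task 3: deadline = 14
  Task 1: deadline = 17
  Task 2: deadline = 20
  Task 4: deadline = 21
  Task 5: deadline = 27
Priority order (highest first): [6, 3, 1, 2, 4, 5]
Highest priority task = 6

6


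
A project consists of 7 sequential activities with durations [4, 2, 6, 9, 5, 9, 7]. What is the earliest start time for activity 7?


Activity 7 starts after activities 1 through 6 complete.
Predecessor durations: [4, 2, 6, 9, 5, 9]
ES = 4 + 2 + 6 + 9 + 5 + 9 = 35

35


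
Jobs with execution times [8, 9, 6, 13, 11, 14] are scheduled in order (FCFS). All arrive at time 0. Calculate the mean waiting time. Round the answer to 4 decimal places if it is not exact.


FCFS order (as given): [8, 9, 6, 13, 11, 14]
Waiting times:
  Job 1: wait = 0
  Job 2: wait = 8
  Job 3: wait = 17
  Job 4: wait = 23
  Job 5: wait = 36
  Job 6: wait = 47
Sum of waiting times = 131
Average waiting time = 131/6 = 21.8333

21.8333


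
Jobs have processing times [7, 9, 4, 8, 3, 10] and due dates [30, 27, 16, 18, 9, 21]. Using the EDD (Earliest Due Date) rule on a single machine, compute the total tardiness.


Sort by due date (EDD order): [(3, 9), (4, 16), (8, 18), (10, 21), (9, 27), (7, 30)]
Compute completion times and tardiness:
  Job 1: p=3, d=9, C=3, tardiness=max(0,3-9)=0
  Job 2: p=4, d=16, C=7, tardiness=max(0,7-16)=0
  Job 3: p=8, d=18, C=15, tardiness=max(0,15-18)=0
  Job 4: p=10, d=21, C=25, tardiness=max(0,25-21)=4
  Job 5: p=9, d=27, C=34, tardiness=max(0,34-27)=7
  Job 6: p=7, d=30, C=41, tardiness=max(0,41-30)=11
Total tardiness = 22

22


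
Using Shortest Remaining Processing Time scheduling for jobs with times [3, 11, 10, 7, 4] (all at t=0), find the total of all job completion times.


Since all jobs arrive at t=0, SRPT equals SPT ordering.
SPT order: [3, 4, 7, 10, 11]
Completion times:
  Job 1: p=3, C=3
  Job 2: p=4, C=7
  Job 3: p=7, C=14
  Job 4: p=10, C=24
  Job 5: p=11, C=35
Total completion time = 3 + 7 + 14 + 24 + 35 = 83

83


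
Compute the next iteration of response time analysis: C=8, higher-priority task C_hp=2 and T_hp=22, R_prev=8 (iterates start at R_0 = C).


R_next = C + ceil(R_prev / T_hp) * C_hp
ceil(8 / 22) = ceil(0.3636) = 1
Interference = 1 * 2 = 2
R_next = 8 + 2 = 10

10


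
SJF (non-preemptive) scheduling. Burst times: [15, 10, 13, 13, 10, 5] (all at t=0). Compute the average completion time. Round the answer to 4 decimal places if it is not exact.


SJF order (ascending): [5, 10, 10, 13, 13, 15]
Completion times:
  Job 1: burst=5, C=5
  Job 2: burst=10, C=15
  Job 3: burst=10, C=25
  Job 4: burst=13, C=38
  Job 5: burst=13, C=51
  Job 6: burst=15, C=66
Average completion = 200/6 = 33.3333

33.3333


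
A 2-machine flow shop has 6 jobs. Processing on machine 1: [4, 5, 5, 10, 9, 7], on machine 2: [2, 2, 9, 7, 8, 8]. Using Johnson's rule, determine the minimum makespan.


Apply Johnson's rule:
  Group 1 (a <= b): [(3, 5, 9), (6, 7, 8)]
  Group 2 (a > b): [(5, 9, 8), (4, 10, 7), (1, 4, 2), (2, 5, 2)]
Optimal job order: [3, 6, 5, 4, 1, 2]
Schedule:
  Job 3: M1 done at 5, M2 done at 14
  Job 6: M1 done at 12, M2 done at 22
  Job 5: M1 done at 21, M2 done at 30
  Job 4: M1 done at 31, M2 done at 38
  Job 1: M1 done at 35, M2 done at 40
  Job 2: M1 done at 40, M2 done at 42
Makespan = 42

42


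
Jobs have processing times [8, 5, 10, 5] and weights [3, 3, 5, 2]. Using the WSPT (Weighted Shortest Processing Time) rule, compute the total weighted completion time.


Compute p/w ratios and sort ascending (WSPT): [(5, 3), (10, 5), (5, 2), (8, 3)]
Compute weighted completion times:
  Job (p=5,w=3): C=5, w*C=3*5=15
  Job (p=10,w=5): C=15, w*C=5*15=75
  Job (p=5,w=2): C=20, w*C=2*20=40
  Job (p=8,w=3): C=28, w*C=3*28=84
Total weighted completion time = 214

214


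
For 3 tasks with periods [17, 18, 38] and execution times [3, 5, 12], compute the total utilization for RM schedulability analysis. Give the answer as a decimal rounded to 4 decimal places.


Compute individual utilizations (exact fractions):
  Task 1: C/T = 3/17 (approx. 0.1765)
  Task 2: C/T = 5/18 (approx. 0.2778)
  Task 3: C/T = 12/38 = 6/19 (approx. 0.3158)
Total utilization U = 3/17 + 5/18 + 6/19 = 4477/5814
Rounded to 4 decimal places: U = 0.7700
RM (Liu & Layland) bound for 3 tasks = 0.779763; compare with U = 4477/5814 (approx. 0.770038)
U <= bound, so schedulable by RM sufficient condition.

0.7700


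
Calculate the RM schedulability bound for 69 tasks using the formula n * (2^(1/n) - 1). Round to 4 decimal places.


Compute 2^(1/69) = 1.0100962378
Subtract 1: 1.0100962378 - 1 = 0.0100962378
Multiply by n: 69 * 0.0100962378 = 0.6966404082
Round to 4 dp: 0.6966

0.6966


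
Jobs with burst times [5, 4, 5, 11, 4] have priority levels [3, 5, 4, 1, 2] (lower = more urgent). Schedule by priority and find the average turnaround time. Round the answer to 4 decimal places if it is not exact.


Sort by priority (ascending = highest first):
Order: [(1, 11), (2, 4), (3, 5), (4, 5), (5, 4)]
Completion times:
  Priority 1, burst=11, C=11
  Priority 2, burst=4, C=15
  Priority 3, burst=5, C=20
  Priority 4, burst=5, C=25
  Priority 5, burst=4, C=29
Average turnaround = 100/5 = 20.0

20.0


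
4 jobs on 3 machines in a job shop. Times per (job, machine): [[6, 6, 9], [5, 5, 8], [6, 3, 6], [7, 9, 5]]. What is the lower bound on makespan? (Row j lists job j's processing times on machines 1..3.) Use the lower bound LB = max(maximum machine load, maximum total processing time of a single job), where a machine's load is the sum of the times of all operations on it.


Machine loads:
  Machine 1: 6 + 5 + 6 + 7 = 24
  Machine 2: 6 + 5 + 3 + 9 = 23
  Machine 3: 9 + 8 + 6 + 5 = 28
Max machine load = 28
Job totals:
  Job 1: 21
  Job 2: 18
  Job 3: 15
  Job 4: 21
Max job total = 21
Lower bound = max(28, 21) = 28

28


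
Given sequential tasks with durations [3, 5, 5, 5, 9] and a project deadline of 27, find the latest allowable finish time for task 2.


LF(activity 2) = deadline - sum of successor durations
Successors: activities 3 through 5 with durations [5, 5, 9]
Sum of successor durations = 19
LF = 27 - 19 = 8

8


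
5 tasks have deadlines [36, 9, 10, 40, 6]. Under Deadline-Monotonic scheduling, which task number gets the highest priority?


Sort tasks by relative deadline (ascending):
  Task 5: deadline = 6
  Task 2: deadline = 9
  Task 3: deadline = 10
  Task 1: deadline = 36
  Task 4: deadline = 40
Priority order (highest first): [5, 2, 3, 1, 4]
Highest priority task = 5

5


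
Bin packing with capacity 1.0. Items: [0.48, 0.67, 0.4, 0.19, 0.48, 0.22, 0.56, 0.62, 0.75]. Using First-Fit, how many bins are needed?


Place items sequentially using First-Fit:
  Item 0.48 -> new Bin 1
  Item 0.67 -> new Bin 2
  Item 0.4 -> Bin 1 (now 0.88)
  Item 0.19 -> Bin 2 (now 0.86)
  Item 0.48 -> new Bin 3
  Item 0.22 -> Bin 3 (now 0.7)
  Item 0.56 -> new Bin 4
  Item 0.62 -> new Bin 5
  Item 0.75 -> new Bin 6
Total bins used = 6

6


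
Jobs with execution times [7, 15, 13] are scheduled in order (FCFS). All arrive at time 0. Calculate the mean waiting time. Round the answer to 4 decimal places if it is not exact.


FCFS order (as given): [7, 15, 13]
Waiting times:
  Job 1: wait = 0
  Job 2: wait = 7
  Job 3: wait = 22
Sum of waiting times = 29
Average waiting time = 29/3 = 9.6667

9.6667


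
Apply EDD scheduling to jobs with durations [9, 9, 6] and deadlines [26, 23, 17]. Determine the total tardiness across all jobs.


Sort by due date (EDD order): [(6, 17), (9, 23), (9, 26)]
Compute completion times and tardiness:
  Job 1: p=6, d=17, C=6, tardiness=max(0,6-17)=0
  Job 2: p=9, d=23, C=15, tardiness=max(0,15-23)=0
  Job 3: p=9, d=26, C=24, tardiness=max(0,24-26)=0
Total tardiness = 0

0


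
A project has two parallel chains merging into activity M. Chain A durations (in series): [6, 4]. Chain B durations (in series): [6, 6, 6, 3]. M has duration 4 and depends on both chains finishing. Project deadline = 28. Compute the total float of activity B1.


Forward pass: ES(B1) = sum of predecessors on chain B = 0
EF = ES + duration = 0 + 6 = 6
Backward pass: LF(M) = deadline = 28; LS(M) = 28 - 4 = 24
LF(B1) = LS(M) - sum(successors on chain B) = 24 - 15 = 9
LS = LF - duration = 9 - 6 = 3
Total float = LS - ES = 3 - 0 = 3

3


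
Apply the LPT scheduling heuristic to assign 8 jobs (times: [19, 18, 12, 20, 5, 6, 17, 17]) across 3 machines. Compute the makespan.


Sort jobs in decreasing order (LPT): [20, 19, 18, 17, 17, 12, 6, 5]
Assign each job to the least loaded machine:
  Machine 1: jobs [20, 12, 6], load = 38
  Machine 2: jobs [19, 17], load = 36
  Machine 3: jobs [18, 17, 5], load = 40
Makespan = max load = 40

40


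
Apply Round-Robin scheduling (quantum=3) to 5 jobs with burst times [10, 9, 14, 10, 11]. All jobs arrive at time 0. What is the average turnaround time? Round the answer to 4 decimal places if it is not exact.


Time quantum = 3
Execution trace:
  J1 runs 3 units, time = 3
  J2 runs 3 units, time = 6
  J3 runs 3 units, time = 9
  J4 runs 3 units, time = 12
  J5 runs 3 units, time = 15
  J1 runs 3 units, time = 18
  J2 runs 3 units, time = 21
  J3 runs 3 units, time = 24
  J4 runs 3 units, time = 27
  J5 runs 3 units, time = 30
  J1 runs 3 units, time = 33
  J2 runs 3 units, time = 36
  J3 runs 3 units, time = 39
  J4 runs 3 units, time = 42
  J5 runs 3 units, time = 45
  J1 runs 1 units, time = 46
  J3 runs 3 units, time = 49
  J4 runs 1 units, time = 50
  J5 runs 2 units, time = 52
  J3 runs 2 units, time = 54
Finish times: [46, 36, 54, 50, 52]
Average turnaround = 238/5 = 47.6

47.6


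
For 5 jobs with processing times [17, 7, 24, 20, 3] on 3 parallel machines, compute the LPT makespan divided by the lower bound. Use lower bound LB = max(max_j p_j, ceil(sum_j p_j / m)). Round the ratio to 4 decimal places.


LPT order: [24, 20, 17, 7, 3]
Machine loads after assignment: [24, 23, 24]
LPT makespan = 24
Lower bound = max(max_job, ceil(total/3)) = max(24, 24) = 24
Ratio = 24 / 24 = 1.0

1.0


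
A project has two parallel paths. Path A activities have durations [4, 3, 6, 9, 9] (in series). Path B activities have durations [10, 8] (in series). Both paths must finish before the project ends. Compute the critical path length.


Path A total = 4 + 3 + 6 + 9 + 9 = 31
Path B total = 10 + 8 = 18
Critical path = longest path = max(31, 18) = 31

31


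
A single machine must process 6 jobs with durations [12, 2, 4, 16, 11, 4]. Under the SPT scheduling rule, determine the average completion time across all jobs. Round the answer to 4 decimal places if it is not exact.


Sort jobs by processing time (SPT order): [2, 4, 4, 11, 12, 16]
Compute completion times sequentially:
  Job 1: processing = 2, completes at 2
  Job 2: processing = 4, completes at 6
  Job 3: processing = 4, completes at 10
  Job 4: processing = 11, completes at 21
  Job 5: processing = 12, completes at 33
  Job 6: processing = 16, completes at 49
Sum of completion times = 121
Average completion time = 121/6 = 20.1667

20.1667


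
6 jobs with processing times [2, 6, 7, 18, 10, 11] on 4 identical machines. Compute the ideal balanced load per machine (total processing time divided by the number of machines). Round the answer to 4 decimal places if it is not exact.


Total processing time = 2 + 6 + 7 + 18 + 10 + 11 = 54
Number of machines = 4
Ideal balanced load = 54 / 4 = 13.5

13.5


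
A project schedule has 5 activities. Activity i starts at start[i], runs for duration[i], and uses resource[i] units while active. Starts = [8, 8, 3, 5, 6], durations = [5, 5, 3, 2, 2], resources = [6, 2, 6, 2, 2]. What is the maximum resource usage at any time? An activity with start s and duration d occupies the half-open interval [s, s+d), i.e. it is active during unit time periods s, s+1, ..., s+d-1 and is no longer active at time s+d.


Each activity i is active on [start_i, start_i + duration_i).
Compute total resource usage per time slot:
  t=0: active resources = [], total = 0
  t=1: active resources = [], total = 0
  t=2: active resources = [], total = 0
  t=3: active resources = [6], total = 6
  t=4: active resources = [6], total = 6
  t=5: active resources = [6, 2], total = 8
  t=6: active resources = [2, 2], total = 4
  t=7: active resources = [2], total = 2
  t=8: active resources = [6, 2], total = 8
  t=9: active resources = [6, 2], total = 8
  t=10: active resources = [6, 2], total = 8
  t=11: active resources = [6, 2], total = 8
  t=12: active resources = [6, 2], total = 8
Peak resource demand = 8

8


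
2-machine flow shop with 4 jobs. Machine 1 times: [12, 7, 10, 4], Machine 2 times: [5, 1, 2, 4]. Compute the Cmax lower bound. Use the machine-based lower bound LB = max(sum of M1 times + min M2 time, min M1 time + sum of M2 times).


LB1 = sum(M1 times) + min(M2 times) = 33 + 1 = 34
LB2 = min(M1 times) + sum(M2 times) = 4 + 12 = 16
Lower bound = max(LB1, LB2) = max(34, 16) = 34

34


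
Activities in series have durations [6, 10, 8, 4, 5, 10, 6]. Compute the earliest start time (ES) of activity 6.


Activity 6 starts after activities 1 through 5 complete.
Predecessor durations: [6, 10, 8, 4, 5]
ES = 6 + 10 + 8 + 4 + 5 = 33

33


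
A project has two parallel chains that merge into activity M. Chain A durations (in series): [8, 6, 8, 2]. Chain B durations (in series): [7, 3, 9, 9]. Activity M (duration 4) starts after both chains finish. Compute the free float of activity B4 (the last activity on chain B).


ES(B4) = sum of predecessors on chain B = 19
EF(B4) = ES + duration = 19 + 9 = 28
Successor of B4 is M. ES(M) = max(sum(A), sum(B)) = max(24, 28) = 28
Free float = ES(successor) - EF(current) = 28 - 28 = 0

0


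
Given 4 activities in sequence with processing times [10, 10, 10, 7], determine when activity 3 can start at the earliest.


Activity 3 starts after activities 1 through 2 complete.
Predecessor durations: [10, 10]
ES = 10 + 10 = 20

20


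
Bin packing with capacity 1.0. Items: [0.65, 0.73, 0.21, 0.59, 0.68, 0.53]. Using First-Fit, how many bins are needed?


Place items sequentially using First-Fit:
  Item 0.65 -> new Bin 1
  Item 0.73 -> new Bin 2
  Item 0.21 -> Bin 1 (now 0.86)
  Item 0.59 -> new Bin 3
  Item 0.68 -> new Bin 4
  Item 0.53 -> new Bin 5
Total bins used = 5

5


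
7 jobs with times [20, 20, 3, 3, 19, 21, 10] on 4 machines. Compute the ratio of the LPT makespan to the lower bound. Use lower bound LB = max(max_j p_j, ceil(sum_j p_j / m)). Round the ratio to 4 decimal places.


LPT order: [21, 20, 20, 19, 10, 3, 3]
Machine loads after assignment: [21, 23, 23, 29]
LPT makespan = 29
Lower bound = max(max_job, ceil(total/4)) = max(21, 24) = 24
Ratio = 29 / 24 = 1.2083

1.2083


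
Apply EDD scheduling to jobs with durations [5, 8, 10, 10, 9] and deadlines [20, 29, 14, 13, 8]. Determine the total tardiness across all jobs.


Sort by due date (EDD order): [(9, 8), (10, 13), (10, 14), (5, 20), (8, 29)]
Compute completion times and tardiness:
  Job 1: p=9, d=8, C=9, tardiness=max(0,9-8)=1
  Job 2: p=10, d=13, C=19, tardiness=max(0,19-13)=6
  Job 3: p=10, d=14, C=29, tardiness=max(0,29-14)=15
  Job 4: p=5, d=20, C=34, tardiness=max(0,34-20)=14
  Job 5: p=8, d=29, C=42, tardiness=max(0,42-29)=13
Total tardiness = 49

49


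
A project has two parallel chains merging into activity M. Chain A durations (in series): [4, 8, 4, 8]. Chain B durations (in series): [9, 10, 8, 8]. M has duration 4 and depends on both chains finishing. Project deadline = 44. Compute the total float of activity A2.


Forward pass: ES(A2) = sum of predecessors on chain A = 4
EF = ES + duration = 4 + 8 = 12
Backward pass: LF(M) = deadline = 44; LS(M) = 44 - 4 = 40
LF(A2) = LS(M) - sum(successors on chain A) = 40 - 12 = 28
LS = LF - duration = 28 - 8 = 20
Total float = LS - ES = 20 - 4 = 16

16


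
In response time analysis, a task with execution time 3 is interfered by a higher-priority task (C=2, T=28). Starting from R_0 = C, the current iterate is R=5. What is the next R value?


R_next = C + ceil(R_prev / T_hp) * C_hp
ceil(5 / 28) = ceil(0.1786) = 1
Interference = 1 * 2 = 2
R_next = 3 + 2 = 5
R_next = R_prev, so the iteration has converged (response time = 5).

5


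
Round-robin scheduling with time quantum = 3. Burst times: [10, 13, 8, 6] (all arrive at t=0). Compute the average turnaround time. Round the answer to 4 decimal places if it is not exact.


Time quantum = 3
Execution trace:
  J1 runs 3 units, time = 3
  J2 runs 3 units, time = 6
  J3 runs 3 units, time = 9
  J4 runs 3 units, time = 12
  J1 runs 3 units, time = 15
  J2 runs 3 units, time = 18
  J3 runs 3 units, time = 21
  J4 runs 3 units, time = 24
  J1 runs 3 units, time = 27
  J2 runs 3 units, time = 30
  J3 runs 2 units, time = 32
  J1 runs 1 units, time = 33
  J2 runs 3 units, time = 36
  J2 runs 1 units, time = 37
Finish times: [33, 37, 32, 24]
Average turnaround = 126/4 = 31.5

31.5


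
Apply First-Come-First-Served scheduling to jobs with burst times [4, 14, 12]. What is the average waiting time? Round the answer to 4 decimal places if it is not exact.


FCFS order (as given): [4, 14, 12]
Waiting times:
  Job 1: wait = 0
  Job 2: wait = 4
  Job 3: wait = 18
Sum of waiting times = 22
Average waiting time = 22/3 = 7.3333

7.3333


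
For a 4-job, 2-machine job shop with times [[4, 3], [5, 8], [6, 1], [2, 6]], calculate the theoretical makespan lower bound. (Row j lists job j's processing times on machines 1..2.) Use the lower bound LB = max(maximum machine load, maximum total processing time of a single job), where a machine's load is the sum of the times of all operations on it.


Machine loads:
  Machine 1: 4 + 5 + 6 + 2 = 17
  Machine 2: 3 + 8 + 1 + 6 = 18
Max machine load = 18
Job totals:
  Job 1: 7
  Job 2: 13
  Job 3: 7
  Job 4: 8
Max job total = 13
Lower bound = max(18, 13) = 18

18
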